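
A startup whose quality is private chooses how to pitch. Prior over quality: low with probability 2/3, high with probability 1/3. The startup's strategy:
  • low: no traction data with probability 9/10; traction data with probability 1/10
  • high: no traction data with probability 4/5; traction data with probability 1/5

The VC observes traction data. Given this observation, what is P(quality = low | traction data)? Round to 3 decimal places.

0.500

Apply Bayes' rule using the sender's strategy as the likelihood.
P(traction data) = (2/3)·(1/10) + (1/3)·(1/5) = 2/15
P(low | traction data) = ((2/3)·(1/10)) / (2/15) = (1/15) / (2/15) = 1/2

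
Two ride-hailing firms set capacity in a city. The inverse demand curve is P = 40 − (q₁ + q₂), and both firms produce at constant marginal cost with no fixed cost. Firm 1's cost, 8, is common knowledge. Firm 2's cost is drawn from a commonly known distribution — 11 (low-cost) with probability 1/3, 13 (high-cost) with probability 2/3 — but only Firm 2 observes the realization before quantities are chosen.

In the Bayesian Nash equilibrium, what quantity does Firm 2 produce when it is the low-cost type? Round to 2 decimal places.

Firm 2 with cost c maximizes (40 − (q₁+q₂) − c)·q₂, giving q₂(c) = (40 − c − q₁)/2.
E[c₂] = 1/3·11 + 2/3·13 = 12.3333
Firm 1's FOC against E[q₂] yields q₁ = (40 − 2·8 + E[c₂])/3 = (40 − 16 + 12.3333)/3 = 12.1111.
q₂(low-cost) = (40 − 11 − 12.1111)/2 = 8.44444.

8.44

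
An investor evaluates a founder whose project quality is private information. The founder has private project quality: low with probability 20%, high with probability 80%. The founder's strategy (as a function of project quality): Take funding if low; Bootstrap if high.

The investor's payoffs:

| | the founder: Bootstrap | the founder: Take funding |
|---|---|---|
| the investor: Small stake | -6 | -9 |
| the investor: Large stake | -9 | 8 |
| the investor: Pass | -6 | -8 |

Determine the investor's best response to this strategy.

Large stake

E[Small stake] = 0.2·(-9) + 0.8·(-6) = -6.6
E[Large stake] = 0.2·(8) + 0.8·(-9) = -5.6
E[Pass] = 0.2·(-8) + 0.8·(-6) = -6.4
Best response: Large stake (-5.6 is the largest).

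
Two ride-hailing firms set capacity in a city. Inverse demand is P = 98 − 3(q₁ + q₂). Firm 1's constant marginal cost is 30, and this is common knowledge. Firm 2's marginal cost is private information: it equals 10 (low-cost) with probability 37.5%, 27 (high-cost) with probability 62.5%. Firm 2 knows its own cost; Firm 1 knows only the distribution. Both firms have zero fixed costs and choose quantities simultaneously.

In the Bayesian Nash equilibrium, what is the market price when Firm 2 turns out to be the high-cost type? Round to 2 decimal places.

52.73

Type-c best response for Firm 2: q₂(c) = (98 − c)/6 − q₁/2.
Firm 1 maximizes expected profit; its first-order condition is 98 − 6q₁ − 3E[q₂] − 30 = 0.
Substituting E[q₂] and solving: E[c₂] = 20.625, so q₁ = (98 − 2·30 + 20.625)/9 = 6.51389.
q₂(high-cost) = 8.57639, so P = 98 − 3·(6.51389 + 8.57639) = 52.7292.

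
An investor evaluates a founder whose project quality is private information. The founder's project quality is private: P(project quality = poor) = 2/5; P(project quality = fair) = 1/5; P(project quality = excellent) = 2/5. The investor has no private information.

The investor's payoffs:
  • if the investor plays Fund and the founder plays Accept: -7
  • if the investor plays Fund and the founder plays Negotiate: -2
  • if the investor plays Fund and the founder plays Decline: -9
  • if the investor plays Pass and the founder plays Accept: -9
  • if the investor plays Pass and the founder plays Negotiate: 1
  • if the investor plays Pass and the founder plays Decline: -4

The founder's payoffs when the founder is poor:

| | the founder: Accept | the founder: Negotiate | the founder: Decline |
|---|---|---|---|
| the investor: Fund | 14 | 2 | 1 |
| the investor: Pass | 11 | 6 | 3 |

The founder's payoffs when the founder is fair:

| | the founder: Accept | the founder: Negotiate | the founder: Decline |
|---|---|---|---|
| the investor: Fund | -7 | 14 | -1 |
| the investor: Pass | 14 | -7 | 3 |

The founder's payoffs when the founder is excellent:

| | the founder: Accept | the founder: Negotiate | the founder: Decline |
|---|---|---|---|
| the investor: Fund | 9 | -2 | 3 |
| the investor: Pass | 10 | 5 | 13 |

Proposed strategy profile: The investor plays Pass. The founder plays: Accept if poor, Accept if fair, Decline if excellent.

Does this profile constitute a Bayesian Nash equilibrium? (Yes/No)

Yes

The investor plays Pass: E[Pass] = 2/5·(-9) + 1/5·(-9) + 2/5·(-4) = -7; E[Fund] = -39/5. Best-responding. ✓
The founder (project quality poor), facing Pass: Accept gives 11, Negotiate gives 6, Decline gives 3. Proposed Accept is best. ✓
The founder (project quality fair), facing Pass: Accept gives 14, Negotiate gives -7, Decline gives 3. Proposed Accept is best. ✓
The founder (project quality excellent), facing Pass: Accept gives 10, Negotiate gives 5, Decline gives 13. Proposed Decline is best. ✓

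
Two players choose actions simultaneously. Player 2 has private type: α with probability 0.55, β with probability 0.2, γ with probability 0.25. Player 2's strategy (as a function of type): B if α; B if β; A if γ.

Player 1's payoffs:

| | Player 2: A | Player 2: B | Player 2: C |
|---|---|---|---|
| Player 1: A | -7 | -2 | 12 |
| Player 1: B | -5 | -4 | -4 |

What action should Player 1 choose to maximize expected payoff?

E[A] = 0.55·(-2) + 0.2·(-2) + 0.25·(-7) = -3.25
E[B] = 0.55·(-4) + 0.2·(-4) + 0.25·(-5) = -4.25
Best response: A (-3.25 is the largest).

A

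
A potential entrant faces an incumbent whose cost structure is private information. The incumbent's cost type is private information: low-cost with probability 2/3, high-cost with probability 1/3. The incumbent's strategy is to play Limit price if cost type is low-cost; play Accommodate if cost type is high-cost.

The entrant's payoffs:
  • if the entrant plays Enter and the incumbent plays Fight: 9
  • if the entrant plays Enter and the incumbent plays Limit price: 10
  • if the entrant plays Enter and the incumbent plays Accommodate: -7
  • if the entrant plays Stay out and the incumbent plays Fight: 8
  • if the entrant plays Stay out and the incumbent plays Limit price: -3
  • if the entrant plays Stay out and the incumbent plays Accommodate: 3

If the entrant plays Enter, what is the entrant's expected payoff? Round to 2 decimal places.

4.33

Take the expectation over the incumbent's cost type, weighting each type's action by its prior probability.
E[Enter] = 2/3·10 + 1/3·(-7) = 20/3 + (-7/3) = 13/3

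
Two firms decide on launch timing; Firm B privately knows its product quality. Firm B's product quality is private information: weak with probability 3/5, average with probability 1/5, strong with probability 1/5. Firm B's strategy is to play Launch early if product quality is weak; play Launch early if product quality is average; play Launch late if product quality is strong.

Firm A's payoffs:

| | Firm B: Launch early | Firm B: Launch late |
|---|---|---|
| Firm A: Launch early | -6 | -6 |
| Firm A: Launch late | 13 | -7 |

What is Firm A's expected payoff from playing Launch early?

E[Launch early] = 3/5·(-6) + 1/5·(-6) + 1/5·(-6) = (-18/5) + (-6/5) + (-6/5) = -6

-6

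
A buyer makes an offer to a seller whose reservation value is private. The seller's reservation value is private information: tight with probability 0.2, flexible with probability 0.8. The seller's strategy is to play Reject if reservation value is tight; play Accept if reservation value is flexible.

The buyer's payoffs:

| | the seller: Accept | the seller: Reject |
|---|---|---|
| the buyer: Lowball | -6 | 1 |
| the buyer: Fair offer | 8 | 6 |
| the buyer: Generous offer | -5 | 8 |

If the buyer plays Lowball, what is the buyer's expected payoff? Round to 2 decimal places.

-4.60

E[Lowball] = 0.2·1 + 0.8·(-6) = 0.2 + (-4.8) = -4.6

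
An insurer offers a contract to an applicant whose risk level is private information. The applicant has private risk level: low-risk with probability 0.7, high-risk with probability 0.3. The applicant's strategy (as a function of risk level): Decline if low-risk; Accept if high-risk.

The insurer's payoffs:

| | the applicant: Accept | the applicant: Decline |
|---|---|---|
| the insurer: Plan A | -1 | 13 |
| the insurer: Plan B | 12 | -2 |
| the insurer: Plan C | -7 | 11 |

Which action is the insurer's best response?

Plan A

E[Plan A] = 0.7·(13) + 0.3·(-1) = 8.8
E[Plan B] = 0.7·(-2) + 0.3·(12) = 2.2
E[Plan C] = 0.7·(11) + 0.3·(-7) = 5.6
Best response: Plan A (8.8 is the largest).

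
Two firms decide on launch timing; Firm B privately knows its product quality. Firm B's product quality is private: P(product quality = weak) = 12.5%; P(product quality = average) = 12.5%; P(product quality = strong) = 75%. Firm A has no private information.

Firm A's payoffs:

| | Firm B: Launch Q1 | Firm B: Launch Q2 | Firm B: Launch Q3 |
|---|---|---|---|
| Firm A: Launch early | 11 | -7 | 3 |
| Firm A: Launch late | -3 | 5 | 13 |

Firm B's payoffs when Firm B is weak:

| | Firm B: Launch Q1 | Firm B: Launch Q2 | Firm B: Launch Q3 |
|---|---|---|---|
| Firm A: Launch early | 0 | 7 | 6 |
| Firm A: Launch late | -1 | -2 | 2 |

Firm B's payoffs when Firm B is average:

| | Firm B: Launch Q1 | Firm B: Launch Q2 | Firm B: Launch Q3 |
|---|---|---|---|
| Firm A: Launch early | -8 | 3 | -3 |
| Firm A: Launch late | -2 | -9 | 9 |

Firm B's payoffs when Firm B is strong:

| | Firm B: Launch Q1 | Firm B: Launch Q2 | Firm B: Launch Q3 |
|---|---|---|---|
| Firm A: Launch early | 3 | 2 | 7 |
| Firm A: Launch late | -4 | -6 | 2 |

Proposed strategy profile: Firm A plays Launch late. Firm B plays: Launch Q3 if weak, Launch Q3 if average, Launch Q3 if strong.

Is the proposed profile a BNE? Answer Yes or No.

A profile is a BNE iff every type of every player is best-responding given beliefs about the other side.
Firm A plays Launch late: E[Launch late] = 0.125·(13) + 0.125·(13) + 0.75·(13) = 13; E[Launch early] = 3. Best-responding. ✓
Firm B (product quality weak), facing Launch late: Launch Q1 gives -1, Launch Q2 gives -2, Launch Q3 gives 2. Proposed Launch Q3 is best. ✓
Firm B (product quality average), facing Launch late: Launch Q1 gives -2, Launch Q2 gives -9, Launch Q3 gives 9. Proposed Launch Q3 is best. ✓
Firm B (product quality strong), facing Launch late: Launch Q1 gives -4, Launch Q2 gives -6, Launch Q3 gives 2. Proposed Launch Q3 is best. ✓

Yes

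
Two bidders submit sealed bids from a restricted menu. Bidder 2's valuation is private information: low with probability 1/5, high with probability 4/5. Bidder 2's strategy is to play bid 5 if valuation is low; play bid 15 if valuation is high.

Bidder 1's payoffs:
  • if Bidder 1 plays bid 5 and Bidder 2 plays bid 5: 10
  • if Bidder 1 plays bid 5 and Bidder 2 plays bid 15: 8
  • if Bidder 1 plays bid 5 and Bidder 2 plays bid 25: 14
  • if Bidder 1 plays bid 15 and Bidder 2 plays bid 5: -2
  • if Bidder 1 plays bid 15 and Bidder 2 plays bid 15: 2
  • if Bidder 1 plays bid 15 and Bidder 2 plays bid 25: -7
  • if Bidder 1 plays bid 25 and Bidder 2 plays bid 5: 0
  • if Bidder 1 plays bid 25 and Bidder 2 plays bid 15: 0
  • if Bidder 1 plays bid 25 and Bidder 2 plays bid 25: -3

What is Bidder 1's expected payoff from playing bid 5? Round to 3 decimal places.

8.400

E[bid 5] = 1/5·10 + 4/5·8 = 2 + 32/5 = 42/5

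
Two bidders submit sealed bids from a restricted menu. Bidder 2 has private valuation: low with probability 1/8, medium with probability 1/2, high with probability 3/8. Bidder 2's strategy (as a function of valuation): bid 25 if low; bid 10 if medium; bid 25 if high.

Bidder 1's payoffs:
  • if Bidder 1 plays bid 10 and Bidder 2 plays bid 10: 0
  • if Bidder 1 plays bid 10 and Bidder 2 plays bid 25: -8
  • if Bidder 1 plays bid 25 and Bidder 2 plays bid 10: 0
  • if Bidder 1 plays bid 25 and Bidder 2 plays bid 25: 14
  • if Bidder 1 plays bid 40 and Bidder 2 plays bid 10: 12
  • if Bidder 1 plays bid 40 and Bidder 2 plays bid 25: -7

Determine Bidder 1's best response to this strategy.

bid 25

E[bid 10] = 1/8·(-8) + 1/2·(0) + 3/8·(-8) = -4
E[bid 25] = 1/8·(14) + 1/2·(0) + 3/8·(14) = 7
E[bid 40] = 1/8·(-7) + 1/2·(12) + 3/8·(-7) = 5/2
Best response: bid 25 (7 is the largest).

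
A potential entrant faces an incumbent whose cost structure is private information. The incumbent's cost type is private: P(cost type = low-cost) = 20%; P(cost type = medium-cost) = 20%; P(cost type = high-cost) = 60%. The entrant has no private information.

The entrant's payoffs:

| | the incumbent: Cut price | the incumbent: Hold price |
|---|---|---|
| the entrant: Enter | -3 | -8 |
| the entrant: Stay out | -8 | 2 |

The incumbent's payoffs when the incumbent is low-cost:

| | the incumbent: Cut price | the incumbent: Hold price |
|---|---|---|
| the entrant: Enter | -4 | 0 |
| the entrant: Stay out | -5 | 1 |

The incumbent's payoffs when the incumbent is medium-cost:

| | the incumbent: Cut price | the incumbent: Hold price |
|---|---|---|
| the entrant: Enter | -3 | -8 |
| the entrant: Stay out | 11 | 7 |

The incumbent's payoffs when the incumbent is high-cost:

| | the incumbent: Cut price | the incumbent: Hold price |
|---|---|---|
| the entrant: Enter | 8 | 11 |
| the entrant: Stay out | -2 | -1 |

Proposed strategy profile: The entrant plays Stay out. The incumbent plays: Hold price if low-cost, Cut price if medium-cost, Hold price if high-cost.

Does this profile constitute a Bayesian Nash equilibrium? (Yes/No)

Yes

The entrant plays Stay out: E[Stay out] = 0.2·(2) + 0.2·(-8) + 0.6·(2) = 0; E[Enter] = -7. Best-responding. ✓
The incumbent (cost type low-cost), facing Stay out: Cut price gives -5, Hold price gives 1. Proposed Hold price is best. ✓
The incumbent (cost type medium-cost), facing Stay out: Cut price gives 11, Hold price gives 7. Proposed Cut price is best. ✓
The incumbent (cost type high-cost), facing Stay out: Cut price gives -2, Hold price gives -1. Proposed Hold price is best. ✓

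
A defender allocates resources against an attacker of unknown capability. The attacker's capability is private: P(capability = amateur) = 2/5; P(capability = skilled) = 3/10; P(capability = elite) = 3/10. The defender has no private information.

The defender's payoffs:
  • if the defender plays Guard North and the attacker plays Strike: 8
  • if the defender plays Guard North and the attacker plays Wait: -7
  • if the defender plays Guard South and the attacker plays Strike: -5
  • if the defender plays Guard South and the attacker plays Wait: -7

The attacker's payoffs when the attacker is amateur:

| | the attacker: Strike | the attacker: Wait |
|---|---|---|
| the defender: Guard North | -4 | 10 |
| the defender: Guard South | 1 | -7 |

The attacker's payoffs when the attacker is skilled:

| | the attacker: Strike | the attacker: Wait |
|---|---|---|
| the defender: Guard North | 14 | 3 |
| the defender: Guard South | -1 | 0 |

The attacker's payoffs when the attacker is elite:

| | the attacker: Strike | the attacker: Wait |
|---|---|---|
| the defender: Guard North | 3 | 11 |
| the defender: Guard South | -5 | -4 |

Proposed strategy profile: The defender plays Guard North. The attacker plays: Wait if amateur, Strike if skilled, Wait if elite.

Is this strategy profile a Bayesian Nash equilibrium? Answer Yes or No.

Yes

The defender plays Guard North: E[Guard North] = 2/5·(-7) + 3/10·(8) + 3/10·(-7) = -5/2; E[Guard South] = -32/5. Best-responding. ✓
The attacker (capability amateur), facing Guard North: Strike gives -4, Wait gives 10. Proposed Wait is best. ✓
The attacker (capability skilled), facing Guard North: Strike gives 14, Wait gives 3. Proposed Strike is best. ✓
The attacker (capability elite), facing Guard North: Strike gives 3, Wait gives 11. Proposed Wait is best. ✓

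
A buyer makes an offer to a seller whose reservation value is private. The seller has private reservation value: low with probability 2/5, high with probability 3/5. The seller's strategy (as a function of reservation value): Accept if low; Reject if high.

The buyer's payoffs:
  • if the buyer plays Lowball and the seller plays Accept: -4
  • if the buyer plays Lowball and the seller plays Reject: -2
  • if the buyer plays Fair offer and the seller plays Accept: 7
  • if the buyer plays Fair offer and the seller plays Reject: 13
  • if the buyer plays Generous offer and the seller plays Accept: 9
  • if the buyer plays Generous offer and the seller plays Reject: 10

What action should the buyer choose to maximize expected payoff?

Fair offer

E[Lowball] = 2/5·(-4) + 3/5·(-2) = -14/5
E[Fair offer] = 2/5·(7) + 3/5·(13) = 53/5
E[Generous offer] = 2/5·(9) + 3/5·(10) = 48/5
Best response: Fair offer (53/5 is the largest).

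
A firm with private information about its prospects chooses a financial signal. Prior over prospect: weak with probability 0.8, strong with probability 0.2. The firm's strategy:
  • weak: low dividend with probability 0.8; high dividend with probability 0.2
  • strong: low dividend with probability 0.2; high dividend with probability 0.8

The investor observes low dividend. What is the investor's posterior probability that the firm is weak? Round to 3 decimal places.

0.941

Apply Bayes' rule using the sender's strategy as the likelihood.
P(low dividend) = 0.8·0.8 + 0.2·0.2 = 0.68
P(weak | low dividend) = (0.8·0.8) / 0.68 = 0.64 / 0.68 = 0.941176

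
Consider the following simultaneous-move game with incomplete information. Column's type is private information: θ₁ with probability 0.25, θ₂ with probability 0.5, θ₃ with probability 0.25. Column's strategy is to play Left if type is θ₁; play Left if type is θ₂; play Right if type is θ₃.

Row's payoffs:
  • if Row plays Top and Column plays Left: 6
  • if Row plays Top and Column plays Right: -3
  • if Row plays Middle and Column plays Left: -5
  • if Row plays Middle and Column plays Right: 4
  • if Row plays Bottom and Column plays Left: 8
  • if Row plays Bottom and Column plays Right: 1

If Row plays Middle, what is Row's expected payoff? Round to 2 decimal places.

E[Middle] = 0.25·(-5) + 0.5·(-5) + 0.25·4 = (-1.25) + (-2.5) + 1 = -2.75

-2.75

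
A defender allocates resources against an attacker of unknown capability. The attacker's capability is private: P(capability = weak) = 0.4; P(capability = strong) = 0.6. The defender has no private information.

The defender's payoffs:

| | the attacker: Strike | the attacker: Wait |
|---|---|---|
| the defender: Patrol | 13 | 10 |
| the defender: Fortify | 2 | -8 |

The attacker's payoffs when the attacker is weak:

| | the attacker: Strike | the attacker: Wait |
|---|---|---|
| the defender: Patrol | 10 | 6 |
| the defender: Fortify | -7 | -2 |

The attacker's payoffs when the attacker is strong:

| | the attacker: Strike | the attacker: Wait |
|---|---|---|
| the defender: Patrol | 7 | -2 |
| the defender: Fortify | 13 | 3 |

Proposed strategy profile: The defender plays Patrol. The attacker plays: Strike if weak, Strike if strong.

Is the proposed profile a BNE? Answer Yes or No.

Yes

The defender plays Patrol: E[Patrol] = 0.4·(13) + 0.6·(13) = 13; E[Fortify] = 2. Best-responding. ✓
The attacker (capability weak), facing Patrol: Strike gives 10, Wait gives 6. Proposed Strike is best. ✓
The attacker (capability strong), facing Patrol: Strike gives 7, Wait gives -2. Proposed Strike is best. ✓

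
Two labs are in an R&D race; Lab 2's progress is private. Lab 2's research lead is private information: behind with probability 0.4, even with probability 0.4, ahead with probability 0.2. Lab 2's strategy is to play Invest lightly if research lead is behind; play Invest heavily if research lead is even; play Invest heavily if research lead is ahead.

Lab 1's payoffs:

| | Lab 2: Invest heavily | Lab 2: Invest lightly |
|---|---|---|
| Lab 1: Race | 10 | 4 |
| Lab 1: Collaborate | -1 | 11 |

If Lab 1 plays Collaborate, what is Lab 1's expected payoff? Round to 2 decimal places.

3.80

E[Collaborate] = 0.4·11 + 0.4·(-1) + 0.2·(-1) = 4.4 + (-0.4) + (-0.2) = 3.8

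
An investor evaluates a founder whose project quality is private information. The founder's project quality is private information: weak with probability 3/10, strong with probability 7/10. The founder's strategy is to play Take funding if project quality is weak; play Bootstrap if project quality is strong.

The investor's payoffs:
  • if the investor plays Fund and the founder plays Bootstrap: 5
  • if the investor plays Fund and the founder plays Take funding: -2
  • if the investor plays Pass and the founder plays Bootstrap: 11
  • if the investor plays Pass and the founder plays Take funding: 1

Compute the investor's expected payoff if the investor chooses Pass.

E[Pass] = 3/10·1 + 7/10·11 = 3/10 + 77/10 = 8

8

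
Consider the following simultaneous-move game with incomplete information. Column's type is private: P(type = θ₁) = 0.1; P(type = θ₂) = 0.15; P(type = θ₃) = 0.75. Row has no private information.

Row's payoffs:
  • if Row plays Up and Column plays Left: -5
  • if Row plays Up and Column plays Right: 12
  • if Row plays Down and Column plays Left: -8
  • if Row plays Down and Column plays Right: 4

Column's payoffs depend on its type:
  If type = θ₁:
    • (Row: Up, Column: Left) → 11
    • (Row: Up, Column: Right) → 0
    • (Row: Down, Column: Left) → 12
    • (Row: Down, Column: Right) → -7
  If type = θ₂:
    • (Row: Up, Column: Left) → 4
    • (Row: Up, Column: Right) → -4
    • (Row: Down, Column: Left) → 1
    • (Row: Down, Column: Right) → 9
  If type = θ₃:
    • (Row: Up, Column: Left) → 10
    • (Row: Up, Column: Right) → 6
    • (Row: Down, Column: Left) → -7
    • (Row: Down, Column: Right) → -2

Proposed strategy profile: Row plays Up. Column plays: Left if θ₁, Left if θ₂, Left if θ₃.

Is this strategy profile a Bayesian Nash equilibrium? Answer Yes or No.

Yes

Row plays Up: E[Up] = 0.1·(-5) + 0.15·(-5) + 0.75·(-5) = -5; E[Down] = -8. Best-responding. ✓
Column (type θ₁), facing Up: Left gives 11, Right gives 0. Proposed Left is best. ✓
Column (type θ₂), facing Up: Left gives 4, Right gives -4. Proposed Left is best. ✓
Column (type θ₃), facing Up: Left gives 10, Right gives 6. Proposed Left is best. ✓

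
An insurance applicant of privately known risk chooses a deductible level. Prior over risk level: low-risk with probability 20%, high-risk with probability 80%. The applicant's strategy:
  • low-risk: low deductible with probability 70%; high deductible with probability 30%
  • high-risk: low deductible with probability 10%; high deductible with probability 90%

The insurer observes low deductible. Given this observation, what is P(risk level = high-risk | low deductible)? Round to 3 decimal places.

0.364

Apply Bayes' rule using the sender's strategy as the likelihood.
P(low deductible) = 0.2·0.7 + 0.8·0.1 = 0.22
P(high-risk | low deductible) = (0.8·0.1) / 0.22 = 0.08 / 0.22 = 0.363636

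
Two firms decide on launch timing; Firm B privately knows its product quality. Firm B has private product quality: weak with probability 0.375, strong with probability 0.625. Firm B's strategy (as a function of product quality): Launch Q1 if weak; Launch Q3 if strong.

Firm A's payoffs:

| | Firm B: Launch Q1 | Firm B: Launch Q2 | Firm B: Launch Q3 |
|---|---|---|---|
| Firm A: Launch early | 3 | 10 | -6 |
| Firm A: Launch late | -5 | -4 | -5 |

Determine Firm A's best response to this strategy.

E[Launch early] = 0.375·(3) + 0.625·(-6) = -2.625
E[Launch late] = 0.375·(-5) + 0.625·(-5) = -5
Best response: Launch early (-2.625 is the largest).

Launch early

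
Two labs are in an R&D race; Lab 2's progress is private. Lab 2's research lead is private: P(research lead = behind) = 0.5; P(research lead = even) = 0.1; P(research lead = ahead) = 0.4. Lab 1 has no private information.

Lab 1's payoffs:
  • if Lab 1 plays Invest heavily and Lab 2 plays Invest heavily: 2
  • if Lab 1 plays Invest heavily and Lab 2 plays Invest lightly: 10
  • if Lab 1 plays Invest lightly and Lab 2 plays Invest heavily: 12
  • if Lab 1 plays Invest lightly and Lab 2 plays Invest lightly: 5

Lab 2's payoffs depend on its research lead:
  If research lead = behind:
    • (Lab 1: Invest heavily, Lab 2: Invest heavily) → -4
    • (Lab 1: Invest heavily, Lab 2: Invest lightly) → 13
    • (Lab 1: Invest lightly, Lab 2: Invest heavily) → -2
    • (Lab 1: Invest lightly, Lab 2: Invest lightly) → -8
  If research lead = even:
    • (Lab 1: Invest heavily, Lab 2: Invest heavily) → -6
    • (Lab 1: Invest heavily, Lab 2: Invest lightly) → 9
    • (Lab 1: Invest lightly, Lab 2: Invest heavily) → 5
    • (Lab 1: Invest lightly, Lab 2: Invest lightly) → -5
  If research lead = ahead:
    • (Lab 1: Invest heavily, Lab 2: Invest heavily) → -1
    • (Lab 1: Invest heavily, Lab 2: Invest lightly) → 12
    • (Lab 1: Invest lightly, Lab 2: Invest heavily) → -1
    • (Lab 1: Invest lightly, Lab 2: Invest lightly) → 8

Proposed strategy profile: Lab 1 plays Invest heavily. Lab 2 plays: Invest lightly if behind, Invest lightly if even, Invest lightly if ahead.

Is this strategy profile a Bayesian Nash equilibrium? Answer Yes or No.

Yes

Lab 1 plays Invest heavily: E[Invest heavily] = 0.5·(10) + 0.1·(10) + 0.4·(10) = 10; E[Invest lightly] = 5. Best-responding. ✓
Lab 2 (research lead behind), facing Invest heavily: Invest heavily gives -4, Invest lightly gives 13. Proposed Invest lightly is best. ✓
Lab 2 (research lead even), facing Invest heavily: Invest heavily gives -6, Invest lightly gives 9. Proposed Invest lightly is best. ✓
Lab 2 (research lead ahead), facing Invest heavily: Invest heavily gives -1, Invest lightly gives 12. Proposed Invest lightly is best. ✓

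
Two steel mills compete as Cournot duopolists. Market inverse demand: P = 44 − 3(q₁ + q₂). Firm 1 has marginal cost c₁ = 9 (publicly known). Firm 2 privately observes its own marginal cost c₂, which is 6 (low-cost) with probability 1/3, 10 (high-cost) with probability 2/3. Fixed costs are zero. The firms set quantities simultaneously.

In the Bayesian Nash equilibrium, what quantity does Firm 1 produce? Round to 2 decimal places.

Type-c best response for Firm 2: q₂(c) = (44 − c)/6 − q₁/2.
Firm 1 maximizes expected profit; its first-order condition is 44 − 6q₁ − 3E[q₂] − 9 = 0.
Substituting E[q₂] and solving: E[c₂] = 8.66667, so q₁ = (44 − 2·9 + 8.66667)/9 = 3.85185.

3.85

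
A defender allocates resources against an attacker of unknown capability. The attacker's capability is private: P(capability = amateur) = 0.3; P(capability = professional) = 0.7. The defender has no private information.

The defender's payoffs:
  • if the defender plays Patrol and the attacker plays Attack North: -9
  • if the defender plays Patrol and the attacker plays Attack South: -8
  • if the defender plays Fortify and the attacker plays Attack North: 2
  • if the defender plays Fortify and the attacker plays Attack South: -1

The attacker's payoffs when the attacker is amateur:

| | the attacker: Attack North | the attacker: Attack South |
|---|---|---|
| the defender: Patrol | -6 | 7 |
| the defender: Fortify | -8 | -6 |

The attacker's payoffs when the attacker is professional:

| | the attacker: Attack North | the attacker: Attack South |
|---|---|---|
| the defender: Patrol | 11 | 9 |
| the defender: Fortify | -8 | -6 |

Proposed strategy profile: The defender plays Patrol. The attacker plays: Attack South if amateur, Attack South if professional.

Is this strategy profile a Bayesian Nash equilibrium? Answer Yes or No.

No

A profile is a BNE iff every type of every player is best-responding given beliefs about the other side.
The defender plays Patrol: E[Patrol] = 0.3·(-8) + 0.7·(-8) = -8; E[Fortify] = -1. Not best-responding. ✗
The attacker (capability amateur), facing Patrol: Attack North gives -6, Attack South gives 7. Proposed Attack South is best. ✓
The attacker (capability professional), facing Patrol: Attack North gives 11, Attack South gives 9. Proposed Attack South is not best — profitable deviation exists. ✗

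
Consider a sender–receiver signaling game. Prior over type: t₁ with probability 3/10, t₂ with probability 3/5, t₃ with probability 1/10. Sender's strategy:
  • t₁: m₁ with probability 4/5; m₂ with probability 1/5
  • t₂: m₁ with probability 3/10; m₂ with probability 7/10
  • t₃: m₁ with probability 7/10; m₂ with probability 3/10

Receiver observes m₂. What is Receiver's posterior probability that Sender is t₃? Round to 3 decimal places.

0.059

P(m₂) = (3/10)·(1/5) + (3/5)·(7/10) + (1/10)·(3/10) = 51/100
P(t₃ | m₂) = ((1/10)·(3/10)) / (51/100) = (3/100) / (51/100) = 1/17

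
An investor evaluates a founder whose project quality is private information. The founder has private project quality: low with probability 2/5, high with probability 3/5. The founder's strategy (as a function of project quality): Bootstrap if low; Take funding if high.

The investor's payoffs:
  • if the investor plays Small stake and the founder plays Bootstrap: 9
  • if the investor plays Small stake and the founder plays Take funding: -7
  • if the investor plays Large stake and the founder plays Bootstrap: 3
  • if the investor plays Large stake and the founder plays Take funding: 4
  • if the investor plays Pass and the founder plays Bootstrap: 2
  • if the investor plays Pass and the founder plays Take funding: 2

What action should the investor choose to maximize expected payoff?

Large stake

Compute the investor's expected payoff for each action, taking the expectation over the founder's type.
E[Small stake] = 2/5·(9) + 3/5·(-7) = -3/5
E[Large stake] = 2/5·(3) + 3/5·(4) = 18/5
E[Pass] = 2/5·(2) + 3/5·(2) = 2
Best response: Large stake (18/5 is the largest).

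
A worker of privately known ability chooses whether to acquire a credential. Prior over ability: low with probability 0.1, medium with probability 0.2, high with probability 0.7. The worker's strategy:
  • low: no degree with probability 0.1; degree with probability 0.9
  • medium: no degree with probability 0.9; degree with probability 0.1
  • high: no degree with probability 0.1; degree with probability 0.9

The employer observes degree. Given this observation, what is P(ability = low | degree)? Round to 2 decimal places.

P(degree) = 0.1·0.9 + 0.2·0.1 + 0.7·0.9 = 0.74
P(low | degree) = (0.1·0.9) / 0.74 = 0.09 / 0.74 = 0.121622

0.12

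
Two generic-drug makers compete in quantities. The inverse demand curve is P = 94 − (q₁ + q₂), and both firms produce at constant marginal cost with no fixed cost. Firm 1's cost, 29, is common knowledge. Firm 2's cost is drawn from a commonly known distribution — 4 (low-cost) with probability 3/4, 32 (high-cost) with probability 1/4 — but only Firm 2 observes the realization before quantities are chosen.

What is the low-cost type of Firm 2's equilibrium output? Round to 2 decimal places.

Each type of Firm 2 best-responds to q₁; Firm 1 best-responds to the expected q₂ over Firm 2's types.
Firm 2 with cost c maximizes (94 − (q₁+q₂) − c)·q₂, giving q₂(c) = (94 − c − q₁)/2.
E[c₂] = 3/4·4 + 1/4·32 = 11
Firm 1's FOC against E[q₂] yields q₁ = (94 − 2·29 + E[c₂])/3 = (94 − 58 + 11)/3 = 15.6667.
q₂(low-cost) = (94 − 4 − 15.6667)/2 = 37.1667.

37.17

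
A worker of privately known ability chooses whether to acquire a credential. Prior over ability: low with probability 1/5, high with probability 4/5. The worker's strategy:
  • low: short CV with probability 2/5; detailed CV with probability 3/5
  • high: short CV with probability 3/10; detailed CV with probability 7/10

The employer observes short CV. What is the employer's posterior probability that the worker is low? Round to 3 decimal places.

0.250

P(short CV) = (1/5)·(2/5) + (4/5)·(3/10) = 8/25
P(low | short CV) = ((1/5)·(2/5)) / (8/25) = (2/25) / (8/25) = 1/4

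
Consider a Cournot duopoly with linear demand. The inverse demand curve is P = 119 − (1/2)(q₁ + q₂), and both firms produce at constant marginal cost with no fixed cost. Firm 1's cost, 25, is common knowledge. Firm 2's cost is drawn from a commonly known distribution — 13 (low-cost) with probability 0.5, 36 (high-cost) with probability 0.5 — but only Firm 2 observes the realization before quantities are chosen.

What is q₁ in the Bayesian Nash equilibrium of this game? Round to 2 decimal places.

Type-c best response for Firm 2: q₂(c) = (119 − c) − q₁/2.
Firm 1 maximizes expected profit; its first-order condition is 119 − q₁ − (1/2)E[q₂] − 25 = 0.
Substituting E[q₂] and solving: E[c₂] = 24.5, so q₁ = (119 − 2·25 + 24.5)/(3/2) = 62.3333.

62.33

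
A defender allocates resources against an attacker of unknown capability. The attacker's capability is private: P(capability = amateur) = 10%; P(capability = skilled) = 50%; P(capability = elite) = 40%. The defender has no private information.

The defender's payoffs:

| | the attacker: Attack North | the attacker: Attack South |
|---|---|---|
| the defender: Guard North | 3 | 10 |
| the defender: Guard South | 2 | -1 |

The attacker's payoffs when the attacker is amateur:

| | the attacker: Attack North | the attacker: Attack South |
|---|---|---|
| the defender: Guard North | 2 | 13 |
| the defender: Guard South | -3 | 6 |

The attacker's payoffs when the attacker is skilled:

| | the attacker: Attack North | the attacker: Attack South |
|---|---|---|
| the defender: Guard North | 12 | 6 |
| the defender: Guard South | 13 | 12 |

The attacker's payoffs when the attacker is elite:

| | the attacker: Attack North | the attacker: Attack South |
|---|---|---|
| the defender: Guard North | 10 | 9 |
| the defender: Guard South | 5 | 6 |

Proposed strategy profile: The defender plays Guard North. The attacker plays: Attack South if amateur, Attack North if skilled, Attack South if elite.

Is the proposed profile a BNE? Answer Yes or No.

No

The defender plays Guard North: E[Guard North] = 0.1·(10) + 0.5·(3) + 0.4·(10) = 6.5; E[Guard South] = 0.5. Best-responding. ✓
The attacker (capability amateur), facing Guard North: Attack North gives 2, Attack South gives 13. Proposed Attack South is best. ✓
The attacker (capability skilled), facing Guard North: Attack North gives 12, Attack South gives 6. Proposed Attack North is best. ✓
The attacker (capability elite), facing Guard North: Attack North gives 10, Attack South gives 9. Proposed Attack South is not best — profitable deviation exists. ✗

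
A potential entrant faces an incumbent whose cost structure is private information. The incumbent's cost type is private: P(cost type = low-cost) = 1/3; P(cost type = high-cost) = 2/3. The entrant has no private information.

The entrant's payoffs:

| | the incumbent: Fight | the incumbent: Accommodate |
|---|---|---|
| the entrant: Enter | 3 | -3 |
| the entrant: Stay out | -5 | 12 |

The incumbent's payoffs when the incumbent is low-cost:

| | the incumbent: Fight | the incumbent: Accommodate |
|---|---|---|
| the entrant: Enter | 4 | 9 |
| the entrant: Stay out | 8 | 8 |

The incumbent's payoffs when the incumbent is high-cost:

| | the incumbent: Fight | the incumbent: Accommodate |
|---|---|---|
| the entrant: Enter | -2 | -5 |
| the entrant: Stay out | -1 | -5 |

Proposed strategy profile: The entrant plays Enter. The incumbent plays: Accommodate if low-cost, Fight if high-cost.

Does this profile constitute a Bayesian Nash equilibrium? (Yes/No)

Yes

The entrant plays Enter: E[Enter] = 1/3·(-3) + 2/3·(3) = 1; E[Stay out] = 2/3. Best-responding. ✓
The incumbent (cost type low-cost), facing Enter: Fight gives 4, Accommodate gives 9. Proposed Accommodate is best. ✓
The incumbent (cost type high-cost), facing Enter: Fight gives -2, Accommodate gives -5. Proposed Fight is best. ✓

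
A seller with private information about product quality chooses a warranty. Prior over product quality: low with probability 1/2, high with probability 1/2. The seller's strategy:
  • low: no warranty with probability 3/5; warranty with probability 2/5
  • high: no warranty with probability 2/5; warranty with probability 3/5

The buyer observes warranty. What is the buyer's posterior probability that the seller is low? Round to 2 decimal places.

P(warranty) = (1/2)·(2/5) + (1/2)·(3/5) = 1/2
P(low | warranty) = ((1/2)·(2/5)) / (1/2) = (1/5) / (1/2) = 2/5

0.40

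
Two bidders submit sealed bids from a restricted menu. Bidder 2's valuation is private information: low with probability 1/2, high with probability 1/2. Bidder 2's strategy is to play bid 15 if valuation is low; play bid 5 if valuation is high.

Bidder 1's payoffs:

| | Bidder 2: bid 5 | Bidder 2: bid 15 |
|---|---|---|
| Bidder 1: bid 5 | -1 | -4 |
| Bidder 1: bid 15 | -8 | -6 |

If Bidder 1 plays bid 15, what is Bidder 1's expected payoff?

E[bid 15] = 1/2·(-6) + 1/2·(-8) = (-3) + (-4) = -7

-7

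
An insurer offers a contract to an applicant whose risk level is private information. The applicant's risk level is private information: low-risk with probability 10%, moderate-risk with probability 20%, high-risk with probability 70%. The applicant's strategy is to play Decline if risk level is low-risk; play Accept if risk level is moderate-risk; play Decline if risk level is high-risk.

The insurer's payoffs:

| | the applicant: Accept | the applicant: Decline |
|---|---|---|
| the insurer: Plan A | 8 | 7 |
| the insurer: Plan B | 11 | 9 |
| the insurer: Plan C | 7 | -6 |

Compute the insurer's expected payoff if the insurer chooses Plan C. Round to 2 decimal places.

-3.40

Take the expectation over the applicant's risk level, weighting each type's action by its prior probability.
E[Plan C] = 0.1·(-6) + 0.2·7 + 0.7·(-6) = (-0.6) + 1.4 + (-4.2) = -3.4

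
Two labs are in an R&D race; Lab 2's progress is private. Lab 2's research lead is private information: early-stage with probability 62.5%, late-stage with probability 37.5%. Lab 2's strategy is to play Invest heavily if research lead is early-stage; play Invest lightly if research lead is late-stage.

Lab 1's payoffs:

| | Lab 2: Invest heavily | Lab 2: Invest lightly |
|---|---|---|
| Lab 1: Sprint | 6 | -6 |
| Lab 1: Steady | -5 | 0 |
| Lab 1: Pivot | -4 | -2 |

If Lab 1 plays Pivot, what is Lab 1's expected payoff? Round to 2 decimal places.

E[Pivot] = 0.625·(-4) + 0.375·(-2) = (-2.5) + (-0.75) = -3.25

-3.25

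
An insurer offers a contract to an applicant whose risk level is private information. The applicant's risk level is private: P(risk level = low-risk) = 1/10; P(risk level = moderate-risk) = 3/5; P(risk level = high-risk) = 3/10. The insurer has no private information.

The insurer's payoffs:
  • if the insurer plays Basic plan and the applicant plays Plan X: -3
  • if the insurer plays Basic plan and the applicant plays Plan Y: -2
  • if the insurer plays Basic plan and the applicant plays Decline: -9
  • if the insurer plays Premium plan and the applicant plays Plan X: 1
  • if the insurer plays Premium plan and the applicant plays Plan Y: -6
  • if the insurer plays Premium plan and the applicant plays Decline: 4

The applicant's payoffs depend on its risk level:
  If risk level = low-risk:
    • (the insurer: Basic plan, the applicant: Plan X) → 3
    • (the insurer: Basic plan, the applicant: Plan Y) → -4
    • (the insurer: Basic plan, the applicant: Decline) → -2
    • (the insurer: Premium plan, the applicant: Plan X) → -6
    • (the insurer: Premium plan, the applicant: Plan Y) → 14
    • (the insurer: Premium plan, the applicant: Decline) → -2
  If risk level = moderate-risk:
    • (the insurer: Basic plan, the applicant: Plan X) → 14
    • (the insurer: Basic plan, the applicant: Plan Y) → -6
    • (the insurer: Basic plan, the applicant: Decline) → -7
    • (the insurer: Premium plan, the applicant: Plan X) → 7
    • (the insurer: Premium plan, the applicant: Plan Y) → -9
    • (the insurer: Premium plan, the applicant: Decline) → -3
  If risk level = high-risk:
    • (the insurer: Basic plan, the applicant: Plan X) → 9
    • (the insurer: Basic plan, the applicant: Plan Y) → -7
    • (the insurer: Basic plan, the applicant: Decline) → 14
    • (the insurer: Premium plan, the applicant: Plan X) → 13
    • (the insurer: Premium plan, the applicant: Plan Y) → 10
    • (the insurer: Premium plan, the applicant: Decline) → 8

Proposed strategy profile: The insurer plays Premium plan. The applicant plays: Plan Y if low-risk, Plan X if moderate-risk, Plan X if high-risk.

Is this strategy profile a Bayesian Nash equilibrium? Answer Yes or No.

Yes

The insurer plays Premium plan: E[Premium plan] = 1/10·(-6) + 3/5·(1) + 3/10·(1) = 3/10; E[Basic plan] = -29/10. Best-responding. ✓
The applicant (risk level low-risk), facing Premium plan: Plan X gives -6, Plan Y gives 14, Decline gives -2. Proposed Plan Y is best. ✓
The applicant (risk level moderate-risk), facing Premium plan: Plan X gives 7, Plan Y gives -9, Decline gives -3. Proposed Plan X is best. ✓
The applicant (risk level high-risk), facing Premium plan: Plan X gives 13, Plan Y gives 10, Decline gives 8. Proposed Plan X is best. ✓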